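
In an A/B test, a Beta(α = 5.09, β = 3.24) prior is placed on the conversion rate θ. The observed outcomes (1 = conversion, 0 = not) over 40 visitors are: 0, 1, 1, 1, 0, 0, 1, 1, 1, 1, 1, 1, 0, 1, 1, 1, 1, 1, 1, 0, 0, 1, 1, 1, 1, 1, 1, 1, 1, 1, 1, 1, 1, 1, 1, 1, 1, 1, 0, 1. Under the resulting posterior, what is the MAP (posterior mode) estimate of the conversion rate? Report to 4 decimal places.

0.8006

The Beta prior is conjugate to a Binomial/Bernoulli likelihood; the update adds successes to α and failures to β.
Posterior: Beta(α+k, β+n−k) = Beta(5.09+33, 3.24+7) = Beta(38.09, 10.24).
Mode of Beta(a,b) for a,b>1 is (a−1)/(a+b−2) = 37.09/46.33 = 0.8006.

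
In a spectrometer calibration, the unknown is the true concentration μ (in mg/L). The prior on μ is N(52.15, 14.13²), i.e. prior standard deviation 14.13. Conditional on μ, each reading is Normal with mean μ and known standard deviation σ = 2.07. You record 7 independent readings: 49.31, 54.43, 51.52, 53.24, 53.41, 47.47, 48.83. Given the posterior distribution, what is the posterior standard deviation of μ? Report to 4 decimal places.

0.7812

For Normal data with known variance σ², a Normal(μ₀, σ₀²) prior on μ is conjugate. Posterior precision = 1/σ₀² + n/σ²; posterior mean is the precision-weighted average of μ₀ and x̄.
σ₀² = 14.13² = 199.6569, σ² = 2.07² = 4.2849; σ² + n·σ₀² = 4.2849 + 7·199.6569 = 1401.8832.
Posterior precision = 1/σ₀² + n/σ² = 1/199.6569 + 7/4.2849 = (σ² + n·σ₀²)/(σ₀²σ²) = 1401.8832/(199.6569·4.2849); posterior variance σₙ² = σ₀²σ²/(σ² + n·σ₀²) = 199.6569·4.2849/1401.8832 = 0.610258.
Posterior SD = √σₙ² = √(199.6569·4.2849/1401.8832) = 0.7812.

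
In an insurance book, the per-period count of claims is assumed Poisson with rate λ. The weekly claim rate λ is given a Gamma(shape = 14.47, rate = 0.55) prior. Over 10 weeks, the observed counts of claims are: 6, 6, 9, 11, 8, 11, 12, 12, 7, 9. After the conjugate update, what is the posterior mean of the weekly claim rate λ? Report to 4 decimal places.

9.9972

With a Gamma(shape α, rate β) prior, the Poisson likelihood is conjugate: the posterior is Gamma(α + ΣXᵢ, β + n).
Sum of counts S = 91 over n = 10 weeks.
Posterior: Gamma(α+S, β+n) = Gamma(14.47+91, 0.55+10) = Gamma(105.47, 10.55).
Posterior mean = α/β = 105.47/10.55 = 9.9972.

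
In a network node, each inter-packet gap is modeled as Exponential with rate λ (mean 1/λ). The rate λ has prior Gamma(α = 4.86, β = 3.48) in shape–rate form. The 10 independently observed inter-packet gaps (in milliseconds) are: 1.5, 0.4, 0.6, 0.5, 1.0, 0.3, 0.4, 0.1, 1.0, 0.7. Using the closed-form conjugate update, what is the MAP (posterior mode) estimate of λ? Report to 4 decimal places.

With a Gamma(shape α, rate β) prior on the exponential rate λ, the posterior after n observations with total T = Σxᵢ is Gamma(α+n, β+T).
Sum of observations T = 6.5 milliseconds; n = 10.
Posterior: Gamma(4.86+10, 3.48+6.5) = Gamma(14.86, 9.98).
Mode = (α−1)/β = 1.3888.

1.3888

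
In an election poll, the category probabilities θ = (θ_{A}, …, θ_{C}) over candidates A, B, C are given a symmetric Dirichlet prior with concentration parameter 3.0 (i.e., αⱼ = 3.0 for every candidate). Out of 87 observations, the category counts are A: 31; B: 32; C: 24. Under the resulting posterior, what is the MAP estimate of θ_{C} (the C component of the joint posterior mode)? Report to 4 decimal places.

The Dirichlet prior is conjugate to the Multinomial likelihood: each posterior αⱼ = prior αⱼ + observed count nⱼ.
Posterior concentration: (34.0, 35.0, 27.0), total = 96.0.
Joint mode component: (α_{C}−1)/(Σα−K) = 26.0/93.0 = 0.2796.

0.2796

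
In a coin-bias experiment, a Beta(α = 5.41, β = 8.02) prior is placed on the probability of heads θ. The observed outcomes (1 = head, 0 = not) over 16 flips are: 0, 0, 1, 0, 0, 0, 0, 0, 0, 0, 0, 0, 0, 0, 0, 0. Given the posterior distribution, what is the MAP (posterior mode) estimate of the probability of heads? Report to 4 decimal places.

0.1972

The Beta prior is conjugate to a Binomial/Bernoulli likelihood; the update adds successes to α and failures to β.
Posterior: Beta(α+k, β+n−k) = Beta(5.41+1, 8.02+15) = Beta(6.41, 23.02).
Mode of Beta(a,b) for a,b>1 is (a−1)/(a+b−2) = 5.41/27.43 = 0.1972.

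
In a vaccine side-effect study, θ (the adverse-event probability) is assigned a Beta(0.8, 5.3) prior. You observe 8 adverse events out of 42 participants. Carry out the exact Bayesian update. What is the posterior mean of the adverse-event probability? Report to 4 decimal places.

0.1830

The Beta prior is conjugate to a Binomial/Bernoulli likelihood; the update adds successes to α and failures to β.
Posterior: Beta(α+k, β+n−k) = Beta(0.8+8, 5.3+34) = Beta(8.8, 39.3).
Posterior mean = α/(α+β) = 8.8/48.1 = 0.1830.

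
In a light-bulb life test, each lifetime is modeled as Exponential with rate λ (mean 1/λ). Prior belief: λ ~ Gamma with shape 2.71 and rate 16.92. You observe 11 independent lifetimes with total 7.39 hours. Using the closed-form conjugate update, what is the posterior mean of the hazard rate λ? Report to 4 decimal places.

With a Gamma(shape α, rate β) prior on the exponential rate λ, the posterior after n observations with total T = Σxᵢ is Gamma(α+n, β+T).
Posterior: Gamma(2.71+11, 16.92+7.39) = Gamma(13.71, 24.31).
Posterior mean of λ = α/β = 13.71/24.31 = 0.5640.

0.5640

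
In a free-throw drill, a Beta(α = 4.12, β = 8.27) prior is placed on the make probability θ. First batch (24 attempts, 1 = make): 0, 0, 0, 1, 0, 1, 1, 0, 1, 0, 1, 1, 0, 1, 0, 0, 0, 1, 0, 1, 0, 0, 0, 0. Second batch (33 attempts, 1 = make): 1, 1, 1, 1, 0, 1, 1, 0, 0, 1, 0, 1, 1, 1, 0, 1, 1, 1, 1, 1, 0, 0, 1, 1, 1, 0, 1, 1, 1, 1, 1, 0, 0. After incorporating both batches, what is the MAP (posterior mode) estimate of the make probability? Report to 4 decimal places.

The Beta prior is conjugate to a Binomial/Bernoulli likelihood; the update adds successes to α and failures to β.
After batch 1: Beta(4.12+9, 8.27+15) = Beta(13.12, 23.27).
After batch 2: Beta(13.12+23, 23.27+10) = Beta(36.12, 33.27).
Mode of Beta(a,b) for a,b>1 is (a−1)/(a+b−2) = 35.12/67.39 = 0.5211.

0.5211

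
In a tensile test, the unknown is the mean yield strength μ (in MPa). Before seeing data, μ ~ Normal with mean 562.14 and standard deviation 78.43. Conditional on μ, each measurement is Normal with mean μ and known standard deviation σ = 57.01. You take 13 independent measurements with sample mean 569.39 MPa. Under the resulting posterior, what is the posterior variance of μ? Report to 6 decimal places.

For Normal data with known variance σ², a Normal(μ₀, σ₀²) prior on μ is conjugate. Posterior precision = 1/σ₀² + n/σ²; posterior mean is the precision-weighted average of μ₀ and x̄.
σ₀² = 78.43² = 6151.2649, σ² = 57.01² = 3250.1401; σ² + n·σ₀² = 3250.1401 + 13·6151.2649 = 83216.5838.
Posterior precision = 1/σ₀² + n/σ² = 1/6151.2649 + 13/3250.1401 = (σ² + n·σ₀²)/(σ₀²σ²) = 83216.5838/(6151.2649·3250.1401); posterior variance σₙ² = σ₀²σ²/(σ² + n·σ₀²) = 6151.2649·3250.1401/83216.5838 = 240.246256.

240.246256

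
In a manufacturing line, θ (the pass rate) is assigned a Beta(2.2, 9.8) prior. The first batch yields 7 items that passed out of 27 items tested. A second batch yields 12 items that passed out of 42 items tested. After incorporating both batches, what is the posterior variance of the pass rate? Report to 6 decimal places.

The Beta prior is conjugate to a Binomial/Bernoulli likelihood; the update adds successes to α and failures to β.
After batch 1: Beta(2.2+7, 9.8+20) = Beta(9.2, 29.8).
After batch 2: Beta(9.2+12, 29.8+30) = Beta(21.2, 59.8).
Var = αβ/((α+β)²(α+β+1)) = 21.2·59.8/(81.0²·82.0) = 0.002356.

0.002356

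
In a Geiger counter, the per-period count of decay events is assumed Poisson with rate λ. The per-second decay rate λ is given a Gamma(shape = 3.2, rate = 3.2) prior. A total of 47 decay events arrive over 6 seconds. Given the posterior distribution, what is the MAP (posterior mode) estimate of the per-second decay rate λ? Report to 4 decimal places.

5.3478

With a Gamma(shape α, rate β) prior, the Poisson likelihood is conjugate: the posterior is Gamma(α + ΣXᵢ, β + n).
Posterior: Gamma(α+S, β+n) = Gamma(3.2+47, 3.2+6) = Gamma(50.2, 9.2).
Mode of Gamma(α,β) for α≥1 is (α−1)/β = 49.2/9.2 = 5.3478.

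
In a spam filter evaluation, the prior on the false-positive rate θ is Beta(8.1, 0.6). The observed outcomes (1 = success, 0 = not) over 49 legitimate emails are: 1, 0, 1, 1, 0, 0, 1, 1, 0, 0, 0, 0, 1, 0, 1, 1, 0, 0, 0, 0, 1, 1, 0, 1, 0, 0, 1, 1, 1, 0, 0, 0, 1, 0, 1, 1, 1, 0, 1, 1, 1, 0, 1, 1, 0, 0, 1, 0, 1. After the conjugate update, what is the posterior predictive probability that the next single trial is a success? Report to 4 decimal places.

0.5737

The Beta prior is conjugate to a Binomial/Bernoulli likelihood; the update adds successes to α and failures to β.
Posterior: Beta(α+k, β+n−k) = Beta(8.1+25, 0.6+24) = Beta(33.1, 24.6).
For a single future Bernoulli trial, P(success | data) = α/(α+β) = 0.5737.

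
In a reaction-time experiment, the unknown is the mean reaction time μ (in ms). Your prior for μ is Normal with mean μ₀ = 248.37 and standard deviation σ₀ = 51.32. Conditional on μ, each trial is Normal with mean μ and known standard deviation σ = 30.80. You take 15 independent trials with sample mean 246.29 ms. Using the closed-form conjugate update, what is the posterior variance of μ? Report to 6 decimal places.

61.759664

For Normal data with known variance σ², a Normal(μ₀, σ₀²) prior on μ is conjugate. Posterior precision = 1/σ₀² + n/σ²; posterior mean is the precision-weighted average of μ₀ and x̄.
σ₀² = 51.32² = 2633.7424, σ² = 30.80² = 948.64; σ² + n·σ₀² = 948.64 + 15·2633.7424 = 40454.776.
Posterior precision = 1/σ₀² + n/σ² = 1/2633.7424 + 15/948.64 = (σ² + n·σ₀²)/(σ₀²σ²) = 40454.776/(2633.7424·948.64); posterior variance σₙ² = σ₀²σ²/(σ² + n·σ₀²) = 2633.7424·948.64/40454.776 = 61.759664.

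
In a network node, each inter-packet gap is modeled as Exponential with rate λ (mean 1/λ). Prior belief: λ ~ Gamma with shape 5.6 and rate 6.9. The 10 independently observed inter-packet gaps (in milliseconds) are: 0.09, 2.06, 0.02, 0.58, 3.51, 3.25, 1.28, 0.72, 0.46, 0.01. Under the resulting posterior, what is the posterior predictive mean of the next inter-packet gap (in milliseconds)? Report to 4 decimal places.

1.2932

With a Gamma(shape α, rate β) prior on the exponential rate λ, the posterior after n observations with total T = Σxᵢ is Gamma(α+n, β+T).
Sum of observations T = 11.98 milliseconds; n = 10.
Posterior: Gamma(5.6+10, 6.9+11.98) = Gamma(15.6, 18.88).
The predictive distribution for the next observation is Lomax; its mean is β/(α−1) = 18.88/14.6 = 1.2932.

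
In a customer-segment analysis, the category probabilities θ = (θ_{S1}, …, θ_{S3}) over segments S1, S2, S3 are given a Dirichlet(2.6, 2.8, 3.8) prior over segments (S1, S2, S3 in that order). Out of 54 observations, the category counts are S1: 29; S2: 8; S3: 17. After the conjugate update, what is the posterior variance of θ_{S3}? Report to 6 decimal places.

The Dirichlet prior is conjugate to the Multinomial likelihood: each posterior αⱼ = prior αⱼ + observed count nⱼ.
Posterior concentration: (31.6, 10.8, 20.8), total = 63.2.
Var[θ_j] = α_j(Σα−α_j)/((Σα)²(Σα+1)) = 20.8·42.4/(63.2²·64.2) = 0.003439.

0.003439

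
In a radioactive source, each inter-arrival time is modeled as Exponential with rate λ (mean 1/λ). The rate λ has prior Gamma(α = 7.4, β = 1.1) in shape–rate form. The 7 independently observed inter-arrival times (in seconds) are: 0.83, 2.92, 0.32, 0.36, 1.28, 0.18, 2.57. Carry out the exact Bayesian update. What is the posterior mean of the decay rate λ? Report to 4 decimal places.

With a Gamma(shape α, rate β) prior on the exponential rate λ, the posterior after n observations with total T = Σxᵢ is Gamma(α+n, β+T).
Sum of observations T = 8.46 seconds; n = 7.
Posterior: Gamma(7.4+7, 1.1+8.46) = Gamma(14.4, 9.56).
Posterior mean of λ = α/β = 14.4/9.56 = 1.5063.

1.5063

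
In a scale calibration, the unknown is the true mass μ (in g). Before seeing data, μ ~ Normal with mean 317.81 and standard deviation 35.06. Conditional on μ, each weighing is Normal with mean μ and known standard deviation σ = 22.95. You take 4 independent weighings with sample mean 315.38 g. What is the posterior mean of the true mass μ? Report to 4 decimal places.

315.6151

For Normal data with known variance σ², a Normal(μ₀, σ₀²) prior on μ is conjugate. Posterior precision = 1/σ₀² + n/σ²; posterior mean is the precision-weighted average of μ₀ and x̄.
n·x̄ = 4·315.38 = 1261.52.
σ₀² = 35.06² = 1229.2036, σ² = 22.95² = 526.7025; σ² + n·σ₀² = 526.7025 + 4·1229.2036 = 5443.5169.
Posterior mean = (μ₀/σ₀² + n·x̄/σ²)/(1/σ₀² + n/σ²) = (σ²·μ₀ + σ₀²·n·x̄)/(σ² + n·σ₀²) = (526.7025·317.81 + 1229.2036·1261.52)/5443.5169 = 1718056.246997/5443.5169 = 315.6151.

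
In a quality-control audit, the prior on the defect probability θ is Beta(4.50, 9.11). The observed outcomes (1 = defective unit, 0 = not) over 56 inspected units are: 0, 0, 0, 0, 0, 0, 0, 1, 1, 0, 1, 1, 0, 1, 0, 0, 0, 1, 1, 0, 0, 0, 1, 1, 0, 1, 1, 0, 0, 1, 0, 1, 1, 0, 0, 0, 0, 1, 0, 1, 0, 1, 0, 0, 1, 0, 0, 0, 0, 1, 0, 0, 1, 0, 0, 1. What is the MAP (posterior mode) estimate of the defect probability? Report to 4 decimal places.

The Beta prior is conjugate to a Binomial/Bernoulli likelihood; the update adds successes to α and failures to β.
Posterior: Beta(α+k, β+n−k) = Beta(4.50+21, 9.11+35) = Beta(25.50, 44.11).
Mode of Beta(a,b) for a,b>1 is (a−1)/(a+b−2) = 24.50/67.61 = 0.3624.

0.3624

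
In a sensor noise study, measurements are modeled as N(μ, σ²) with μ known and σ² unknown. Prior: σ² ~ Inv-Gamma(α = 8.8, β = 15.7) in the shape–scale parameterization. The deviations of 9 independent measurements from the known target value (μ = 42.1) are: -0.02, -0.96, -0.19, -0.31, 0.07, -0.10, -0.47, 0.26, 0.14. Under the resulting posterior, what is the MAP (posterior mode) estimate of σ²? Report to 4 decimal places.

With known mean μ and an Inverse-Gamma(α, β) prior on σ², the Normal likelihood is conjugate: posterior is Inv-Gamma(α + n/2, β + Σ(xᵢ−μ)²/2).
Σ(xᵢ−μ)² = (-0.02)² + (-0.96)² + (-0.19)² + (-0.31)² + (0.07)² + (-0.10)² + (-0.47)² + (0.26)² + (0.14)² = 1.3772.
Posterior: Inv-Gamma(8.8 + 9/2, 15.7 + 1.3772/2) = Inv-Gamma(13.30, 16.38860).
Mode = β/(α+1) = 16.38860/14.30 = 1.1461.

1.1461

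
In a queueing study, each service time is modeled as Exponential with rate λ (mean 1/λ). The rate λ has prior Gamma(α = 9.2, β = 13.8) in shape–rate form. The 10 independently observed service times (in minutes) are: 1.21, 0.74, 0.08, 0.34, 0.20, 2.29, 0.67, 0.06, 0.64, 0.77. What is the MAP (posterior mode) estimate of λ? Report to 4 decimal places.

0.8750

With a Gamma(shape α, rate β) prior on the exponential rate λ, the posterior after n observations with total T = Σxᵢ is Gamma(α+n, β+T).
Sum of observations T = 7.00 minutes; n = 10.
Posterior: Gamma(9.2+10, 13.8+7.00) = Gamma(19.2, 20.80).
Mode = (α−1)/β = 0.8750.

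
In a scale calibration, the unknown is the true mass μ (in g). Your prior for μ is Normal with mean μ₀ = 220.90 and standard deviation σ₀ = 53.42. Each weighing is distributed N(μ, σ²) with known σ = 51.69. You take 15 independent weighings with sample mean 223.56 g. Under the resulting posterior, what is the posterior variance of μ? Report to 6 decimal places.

167.658717

For Normal data with known variance σ², a Normal(μ₀, σ₀²) prior on μ is conjugate. Posterior precision = 1/σ₀² + n/σ²; posterior mean is the precision-weighted average of μ₀ and x̄.
σ₀² = 53.42² = 2853.6964, σ² = 51.69² = 2671.8561; σ² + n·σ₀² = 2671.8561 + 15·2853.6964 = 45477.3021.
Posterior precision = 1/σ₀² + n/σ² = 1/2853.6964 + 15/2671.8561 = (σ² + n·σ₀²)/(σ₀²σ²) = 45477.3021/(2853.6964·2671.8561); posterior variance σₙ² = σ₀²σ²/(σ² + n·σ₀²) = 2853.6964·2671.8561/45477.3021 = 167.658717.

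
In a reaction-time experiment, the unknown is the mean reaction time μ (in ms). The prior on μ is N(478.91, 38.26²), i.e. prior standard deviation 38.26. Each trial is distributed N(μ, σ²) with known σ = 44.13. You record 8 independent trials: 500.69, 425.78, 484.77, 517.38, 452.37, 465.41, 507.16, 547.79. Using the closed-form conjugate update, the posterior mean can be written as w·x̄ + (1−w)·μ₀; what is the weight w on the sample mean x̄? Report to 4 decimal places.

For Normal data with known variance σ², a Normal(μ₀, σ₀²) prior on μ is conjugate. Posterior precision = 1/σ₀² + n/σ²; posterior mean is the precision-weighted average of μ₀ and x̄.
σ₀² = 38.26² = 1463.8276, σ² = 44.13² = 1947.4569. Prior precision 1/σ₀² = 1/1463.8276; data precision n/σ² = 8/1947.4569.
w = (n/σ²)/(1/σ₀² + n/σ²) = n·σ₀²/(σ² + n·σ₀²) = 8·1463.8276/(1947.4569 + 8·1463.8276) = 11710.6208/13658.0777 = 0.8574.

0.8574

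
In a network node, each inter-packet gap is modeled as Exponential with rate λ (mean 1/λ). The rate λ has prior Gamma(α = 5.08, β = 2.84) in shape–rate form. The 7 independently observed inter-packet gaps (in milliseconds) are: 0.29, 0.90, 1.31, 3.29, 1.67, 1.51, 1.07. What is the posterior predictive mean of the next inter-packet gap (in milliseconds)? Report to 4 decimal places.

With a Gamma(shape α, rate β) prior on the exponential rate λ, the posterior after n observations with total T = Σxᵢ is Gamma(α+n, β+T).
Sum of observations T = 10.04 milliseconds; n = 7.
Posterior: Gamma(5.08+7, 2.84+10.04) = Gamma(12.08, 12.88).
The predictive distribution for the next observation is Lomax; its mean is β/(α−1) = 12.88/11.08 = 1.1625.

1.1625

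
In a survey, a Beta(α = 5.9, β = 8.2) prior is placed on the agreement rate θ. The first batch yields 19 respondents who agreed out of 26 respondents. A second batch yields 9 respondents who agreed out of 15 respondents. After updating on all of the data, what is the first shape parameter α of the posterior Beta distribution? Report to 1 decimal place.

33.9

The Beta prior is conjugate to a Binomial/Bernoulli likelihood; the update adds successes to α and failures to β.
After batch 1: Beta(5.9+19, 8.2+7) = Beta(24.9, 15.2).
After batch 2: Beta(24.9+9, 15.2+6) = Beta(33.9, 21.2).
Posterior α = 33.9.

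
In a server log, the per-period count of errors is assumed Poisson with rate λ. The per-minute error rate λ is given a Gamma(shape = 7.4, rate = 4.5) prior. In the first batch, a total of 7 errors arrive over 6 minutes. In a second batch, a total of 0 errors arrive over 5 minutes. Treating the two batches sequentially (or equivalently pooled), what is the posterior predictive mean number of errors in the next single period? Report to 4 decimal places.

0.9290

With a Gamma(shape α, rate β) prior, the Poisson likelihood is conjugate: the posterior is Gamma(α + ΣXᵢ, β + n).
After batch 1: Gamma(α+S, β+n) = Gamma(7.4+7, 4.5+6) = Gamma(14.4, 10.5).
After batch 2: Gamma(α+S, β+n) = Gamma(14.4+0, 10.5+5) = Gamma(14.4, 15.5).
The predictive distribution for one future period is NegBinom with mean α/β = 0.9290.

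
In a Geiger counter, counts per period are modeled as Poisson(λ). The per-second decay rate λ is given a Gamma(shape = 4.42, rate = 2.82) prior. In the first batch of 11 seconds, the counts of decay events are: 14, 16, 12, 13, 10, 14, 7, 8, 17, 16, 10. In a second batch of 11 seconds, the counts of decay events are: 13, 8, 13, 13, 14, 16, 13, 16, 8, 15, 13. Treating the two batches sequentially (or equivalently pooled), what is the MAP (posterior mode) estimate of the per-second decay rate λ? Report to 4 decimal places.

With a Gamma(shape α, rate β) prior, the Poisson likelihood is conjugate: the posterior is Gamma(α + ΣXᵢ, β + n).
Batch 1: sum of counts S = 137 over n = 11 seconds.
After batch 1: Gamma(α+S, β+n) = Gamma(4.42+137, 2.82+11) = Gamma(141.42, 13.82).
Batch 2: sum of counts S = 142 over n = 11 seconds.
After batch 2: Gamma(α+S, β+n) = Gamma(141.42+142, 13.82+11) = Gamma(283.42, 24.82).
Mode of Gamma(α,β) for α≥1 is (α−1)/β = 282.42/24.82 = 11.3787.

11.3787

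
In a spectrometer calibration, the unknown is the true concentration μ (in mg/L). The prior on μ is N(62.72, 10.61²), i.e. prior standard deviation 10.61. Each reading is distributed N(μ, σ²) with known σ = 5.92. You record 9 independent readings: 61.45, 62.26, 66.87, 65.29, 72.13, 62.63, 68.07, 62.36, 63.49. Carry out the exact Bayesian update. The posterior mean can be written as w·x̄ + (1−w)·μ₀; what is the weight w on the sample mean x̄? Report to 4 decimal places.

For Normal data with known variance σ², a Normal(μ₀, σ₀²) prior on μ is conjugate. Posterior precision = 1/σ₀² + n/σ²; posterior mean is the precision-weighted average of μ₀ and x̄.
σ₀² = 10.61² = 112.5721, σ² = 5.92² = 35.0464. Prior precision 1/σ₀² = 1/112.5721; data precision n/σ² = 9/35.0464.
w = (n/σ²)/(1/σ₀² + n/σ²) = n·σ₀²/(σ² + n·σ₀²) = 9·112.5721/(35.0464 + 9·112.5721) = 1013.1489/1048.1953 = 0.9666.

0.9666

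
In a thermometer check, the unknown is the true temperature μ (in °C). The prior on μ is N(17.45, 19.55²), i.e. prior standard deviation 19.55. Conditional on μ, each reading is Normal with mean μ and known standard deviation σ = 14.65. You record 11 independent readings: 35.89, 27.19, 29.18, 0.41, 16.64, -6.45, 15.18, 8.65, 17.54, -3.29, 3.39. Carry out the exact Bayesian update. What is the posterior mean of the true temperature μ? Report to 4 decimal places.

13.3312

For Normal data with known variance σ², a Normal(μ₀, σ₀²) prior on μ is conjugate. Posterior precision = 1/σ₀² + n/σ²; posterior mean is the precision-weighted average of μ₀ and x̄.
Σxᵢ = 35.89 + 27.19 + 29.18 + 0.41 + 16.64 + (-6.45) + 15.18 + 8.65 + 17.54 + (-3.29) + 3.39 = 144.33, so n·x̄ = 144.33.
σ₀² = 19.55² = 382.2025, σ² = 14.65² = 214.6225; σ² + n·σ₀² = 214.6225 + 11·382.2025 = 4418.85.
Posterior mean = (μ₀/σ₀² + n·x̄/σ²)/(1/σ₀² + n/σ²) = (σ²·μ₀ + σ₀²·n·x̄)/(σ² + n·σ₀²) = (214.6225·17.45 + 382.2025·144.33)/4418.85 = 58908.44945/4418.85 = 13.3312.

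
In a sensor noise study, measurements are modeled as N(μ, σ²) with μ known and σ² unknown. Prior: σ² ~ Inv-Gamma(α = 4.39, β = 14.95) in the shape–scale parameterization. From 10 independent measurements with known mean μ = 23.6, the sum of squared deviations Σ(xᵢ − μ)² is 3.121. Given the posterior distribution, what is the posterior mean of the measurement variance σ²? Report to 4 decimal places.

With known mean μ and an Inverse-Gamma(α, β) prior on σ², the Normal likelihood is conjugate: posterior is Inv-Gamma(α + n/2, β + Σ(xᵢ−μ)²/2).
Posterior: Inv-Gamma(4.39 + 10/2, 14.95 + 3.121/2) = Inv-Gamma(9.39, 16.5105).
E[σ²|data] = β/(α−1) = 16.5105/8.39 = 1.9679.

1.9679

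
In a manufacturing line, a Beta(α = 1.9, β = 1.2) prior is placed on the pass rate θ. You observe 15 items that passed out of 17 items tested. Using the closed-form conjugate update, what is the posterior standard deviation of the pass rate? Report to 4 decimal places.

0.0796

The Beta prior is conjugate to a Binomial/Bernoulli likelihood; the update adds successes to α and failures to β.
Posterior: Beta(α+k, β+n−k) = Beta(1.9+15, 1.2+2) = Beta(16.9, 3.2).
Var = αβ/((α+β)²(α+β+1)) = 16.9·3.2/(20.1²·21.1) = 0.00634398; SD = √0.00634398 = 0.0796.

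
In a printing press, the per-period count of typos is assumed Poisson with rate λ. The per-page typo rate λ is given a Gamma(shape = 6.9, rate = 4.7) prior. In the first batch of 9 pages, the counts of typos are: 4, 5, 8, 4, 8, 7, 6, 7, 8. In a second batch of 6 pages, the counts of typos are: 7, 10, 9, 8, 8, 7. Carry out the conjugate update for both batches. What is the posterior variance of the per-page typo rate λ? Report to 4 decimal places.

0.2909

With a Gamma(shape α, rate β) prior, the Poisson likelihood is conjugate: the posterior is Gamma(α + ΣXᵢ, β + n).
Batch 1: sum of counts S = 57 over n = 9 pages.
After batch 1: Gamma(α+S, β+n) = Gamma(6.9+57, 4.7+9) = Gamma(63.9, 13.7).
Batch 2: sum of counts S = 49 over n = 6 pages.
After batch 2: Gamma(α+S, β+n) = Gamma(63.9+49, 13.7+6) = Gamma(112.9, 19.7).
Var = α/β² = 112.9/19.7² = 0.2909.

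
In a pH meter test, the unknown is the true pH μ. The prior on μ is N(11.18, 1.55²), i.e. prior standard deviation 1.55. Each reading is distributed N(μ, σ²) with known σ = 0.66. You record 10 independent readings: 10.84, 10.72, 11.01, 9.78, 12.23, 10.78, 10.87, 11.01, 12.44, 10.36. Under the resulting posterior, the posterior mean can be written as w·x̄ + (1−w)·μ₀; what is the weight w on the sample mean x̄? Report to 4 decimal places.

For Normal data with known variance σ², a Normal(μ₀, σ₀²) prior on μ is conjugate. Posterior precision = 1/σ₀² + n/σ²; posterior mean is the precision-weighted average of μ₀ and x̄.
σ₀² = 1.55² = 2.4025, σ² = 0.66² = 0.4356. Prior precision 1/σ₀² = 1/2.4025; data precision n/σ² = 10/0.4356.
w = (n/σ²)/(1/σ₀² + n/σ²) = n·σ₀²/(σ² + n·σ₀²) = 10·2.4025/(0.4356 + 10·2.4025) = 24.025/24.4606 = 0.9822.

0.9822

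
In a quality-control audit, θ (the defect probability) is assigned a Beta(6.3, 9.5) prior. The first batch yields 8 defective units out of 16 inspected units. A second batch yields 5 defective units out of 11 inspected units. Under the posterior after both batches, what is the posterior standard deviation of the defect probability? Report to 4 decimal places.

0.0752

The Beta prior is conjugate to a Binomial/Bernoulli likelihood; the update adds successes to α and failures to β.
After batch 1: Beta(6.3+8, 9.5+8) = Beta(14.3, 17.5).
After batch 2: Beta(14.3+5, 17.5+6) = Beta(19.3, 23.5).
Var = αβ/((α+β)²(α+β+1)) = 19.3·23.5/(42.8²·43.8) = 0.00565280; SD = √0.00565280 = 0.0752.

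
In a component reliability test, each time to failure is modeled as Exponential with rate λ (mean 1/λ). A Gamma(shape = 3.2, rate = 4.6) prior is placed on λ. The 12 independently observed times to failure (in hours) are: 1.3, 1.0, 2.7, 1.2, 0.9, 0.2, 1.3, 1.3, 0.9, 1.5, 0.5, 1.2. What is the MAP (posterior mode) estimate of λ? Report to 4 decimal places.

0.7634

With a Gamma(shape α, rate β) prior on the exponential rate λ, the posterior after n observations with total T = Σxᵢ is Gamma(α+n, β+T).
Sum of observations T = 14.0 hours; n = 12.
Posterior: Gamma(3.2+12, 4.6+14.0) = Gamma(15.2, 18.6).
Mode = (α−1)/β = 0.7634.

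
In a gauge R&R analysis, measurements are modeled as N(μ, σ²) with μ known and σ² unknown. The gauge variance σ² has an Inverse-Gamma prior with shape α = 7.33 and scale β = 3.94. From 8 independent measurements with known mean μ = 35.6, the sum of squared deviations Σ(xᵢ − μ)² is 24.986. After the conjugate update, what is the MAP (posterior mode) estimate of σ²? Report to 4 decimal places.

With known mean μ and an Inverse-Gamma(α, β) prior on σ², the Normal likelihood is conjugate: posterior is Inv-Gamma(α + n/2, β + Σ(xᵢ−μ)²/2).
Posterior: Inv-Gamma(7.33 + 8/2, 3.94 + 24.986/2) = Inv-Gamma(11.33, 16.4330).
Mode = β/(α+1) = 16.4330/12.33 = 1.3328.

1.3328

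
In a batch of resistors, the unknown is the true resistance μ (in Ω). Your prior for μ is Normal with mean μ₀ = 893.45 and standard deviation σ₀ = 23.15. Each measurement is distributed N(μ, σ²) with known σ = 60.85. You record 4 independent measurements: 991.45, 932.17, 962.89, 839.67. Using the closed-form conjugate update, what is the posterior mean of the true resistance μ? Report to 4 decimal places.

907.4182

For Normal data with known variance σ², a Normal(μ₀, σ₀²) prior on μ is conjugate. Posterior precision = 1/σ₀² + n/σ²; posterior mean is the precision-weighted average of μ₀ and x̄.
Σxᵢ = 991.45 + 932.17 + 962.89 + 839.67 = 3726.18, so n·x̄ = 3726.18.
σ₀² = 23.15² = 535.9225, σ² = 60.85² = 3702.7225; σ² + n·σ₀² = 3702.7225 + 4·535.9225 = 5846.4125.
Posterior mean = (μ₀/σ₀² + n·x̄/σ²)/(1/σ₀² + n/σ²) = (σ²·μ₀ + σ₀²·n·x̄)/(σ² + n·σ₀²) = (3702.7225·893.45 + 535.9225·3726.18)/5846.4125 = 5305141.118675/5846.4125 = 907.4182.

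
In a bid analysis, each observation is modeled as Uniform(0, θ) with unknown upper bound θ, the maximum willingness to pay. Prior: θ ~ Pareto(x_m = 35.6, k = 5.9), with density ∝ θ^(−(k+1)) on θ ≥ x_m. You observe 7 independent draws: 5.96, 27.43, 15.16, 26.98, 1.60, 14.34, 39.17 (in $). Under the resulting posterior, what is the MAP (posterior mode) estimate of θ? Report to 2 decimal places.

A Pareto(scale x_m, shape k) prior on the upper bound θ of Uniform(0, θ) is conjugate: posterior is Pareto(max(x_m, max xᵢ), k + n).
Sample maximum = 39.17; prior scale x_m = 35.6 → posterior scale = max = 39.17.
Posterior shape = 5.9 + 7 = 12.9.
The Pareto density is decreasing on [x_m, ∞), so the mode is x_m = 39.17.

39.17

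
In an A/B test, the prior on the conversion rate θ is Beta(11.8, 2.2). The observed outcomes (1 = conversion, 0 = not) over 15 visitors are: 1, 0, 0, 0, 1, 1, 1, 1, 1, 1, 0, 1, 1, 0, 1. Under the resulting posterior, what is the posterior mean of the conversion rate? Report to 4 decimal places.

0.7517

The Beta prior is conjugate to a Binomial/Bernoulli likelihood; the update adds successes to α and failures to β.
Posterior: Beta(α+k, β+n−k) = Beta(11.8+10, 2.2+5) = Beta(21.8, 7.2).
Posterior mean = α/(α+β) = 21.8/29.0 = 0.7517.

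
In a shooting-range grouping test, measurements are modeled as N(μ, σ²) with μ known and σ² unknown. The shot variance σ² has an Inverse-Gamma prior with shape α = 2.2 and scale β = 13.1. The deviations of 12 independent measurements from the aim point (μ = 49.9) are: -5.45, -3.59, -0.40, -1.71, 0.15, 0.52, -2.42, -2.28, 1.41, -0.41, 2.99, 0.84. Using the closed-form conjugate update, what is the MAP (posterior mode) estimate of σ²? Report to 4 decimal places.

5.1644

With known mean μ and an Inverse-Gamma(α, β) prior on σ², the Normal likelihood is conjugate: posterior is Inv-Gamma(α + n/2, β + Σ(xᵢ−μ)²/2).
Σ(xᵢ−μ)² = (-5.45)² + (-3.59)² + (-0.40)² + (-1.71)² + (0.15)² + (0.52)² + (-2.42)² + (-2.28)² + (1.41)² + (-0.41)² + (2.99)² + (0.84)² = 68.8243.
Posterior: Inv-Gamma(2.2 + 12/2, 13.1 + 68.8243/2) = Inv-Gamma(8.20, 47.51215).
Mode = β/(α+1) = 47.51215/9.20 = 5.1644.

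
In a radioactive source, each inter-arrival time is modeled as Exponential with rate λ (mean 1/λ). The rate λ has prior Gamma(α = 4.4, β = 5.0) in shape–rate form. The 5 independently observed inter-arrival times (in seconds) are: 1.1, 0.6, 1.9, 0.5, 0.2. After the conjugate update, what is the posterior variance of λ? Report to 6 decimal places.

With a Gamma(shape α, rate β) prior on the exponential rate λ, the posterior after n observations with total T = Σxᵢ is Gamma(α+n, β+T).
Sum of observations T = 4.3 seconds; n = 5.
Posterior: Gamma(4.4+5, 5.0+4.3) = Gamma(9.4, 9.3).
Var = α/β² = 0.108683.

0.108683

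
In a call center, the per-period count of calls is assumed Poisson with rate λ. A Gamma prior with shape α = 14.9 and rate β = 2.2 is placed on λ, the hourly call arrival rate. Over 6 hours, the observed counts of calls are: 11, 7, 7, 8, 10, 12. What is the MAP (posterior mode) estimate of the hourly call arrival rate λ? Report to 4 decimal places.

8.4024

With a Gamma(shape α, rate β) prior, the Poisson likelihood is conjugate: the posterior is Gamma(α + ΣXᵢ, β + n).
Sum of counts S = 55 over n = 6 hours.
Posterior: Gamma(α+S, β+n) = Gamma(14.9+55, 2.2+6) = Gamma(69.9, 8.2).
Mode of Gamma(α,β) for α≥1 is (α−1)/β = 68.9/8.2 = 8.4024.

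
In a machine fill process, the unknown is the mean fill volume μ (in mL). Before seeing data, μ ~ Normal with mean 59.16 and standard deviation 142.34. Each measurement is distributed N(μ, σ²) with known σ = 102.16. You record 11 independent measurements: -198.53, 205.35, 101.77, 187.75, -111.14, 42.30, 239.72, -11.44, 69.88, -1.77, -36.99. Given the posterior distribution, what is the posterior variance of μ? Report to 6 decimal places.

906.344546

For Normal data with known variance σ², a Normal(μ₀, σ₀²) prior on μ is conjugate. Posterior precision = 1/σ₀² + n/σ²; posterior mean is the precision-weighted average of μ₀ and x̄.
σ₀² = 142.34² = 20260.6756, σ² = 102.16² = 10436.6656; σ² + n·σ₀² = 10436.6656 + 11·20260.6756 = 233304.0972.
Posterior precision = 1/σ₀² + n/σ² = 1/20260.6756 + 11/10436.6656 = (σ² + n·σ₀²)/(σ₀²σ²) = 233304.0972/(20260.6756·10436.6656); posterior variance σₙ² = σ₀²σ²/(σ² + n·σ₀²) = 20260.6756·10436.6656/233304.0972 = 906.344546.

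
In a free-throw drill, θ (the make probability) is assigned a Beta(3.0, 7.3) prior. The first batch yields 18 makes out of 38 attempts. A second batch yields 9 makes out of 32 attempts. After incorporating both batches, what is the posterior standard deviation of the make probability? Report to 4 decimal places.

0.0537

The Beta prior is conjugate to a Binomial/Bernoulli likelihood; the update adds successes to α and failures to β.
After batch 1: Beta(3.0+18, 7.3+20) = Beta(21.0, 27.3).
After batch 2: Beta(21.0+9, 27.3+23) = Beta(30.0, 50.3).
Var = αβ/((α+β)²(α+β+1)) = 30.0·50.3/(80.3²·81.3) = 0.00287851; SD = √0.00287851 = 0.0537.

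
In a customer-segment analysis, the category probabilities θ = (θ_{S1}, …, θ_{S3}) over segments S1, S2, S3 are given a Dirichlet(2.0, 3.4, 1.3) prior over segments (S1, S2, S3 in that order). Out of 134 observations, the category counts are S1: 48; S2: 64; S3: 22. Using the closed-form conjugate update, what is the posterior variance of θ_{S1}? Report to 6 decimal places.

The Dirichlet prior is conjugate to the Multinomial likelihood: each posterior αⱼ = prior αⱼ + observed count nⱼ.
Posterior concentration: (50.0, 67.4, 23.3), total = 140.7.
Var[θ_j] = α_j(Σα−α_j)/((Σα)²(Σα+1)) = 50.0·90.7/(140.7²·141.7) = 0.001617.

0.001617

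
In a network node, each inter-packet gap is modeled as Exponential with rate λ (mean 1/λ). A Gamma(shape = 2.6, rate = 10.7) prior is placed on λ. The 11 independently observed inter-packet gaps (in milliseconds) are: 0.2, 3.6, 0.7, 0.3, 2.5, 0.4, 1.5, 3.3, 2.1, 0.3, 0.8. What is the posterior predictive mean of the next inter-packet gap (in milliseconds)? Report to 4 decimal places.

2.0952

With a Gamma(shape α, rate β) prior on the exponential rate λ, the posterior after n observations with total T = Σxᵢ is Gamma(α+n, β+T).
Sum of observations T = 15.7 milliseconds; n = 11.
Posterior: Gamma(2.6+11, 10.7+15.7) = Gamma(13.6, 26.4).
The predictive distribution for the next observation is Lomax; its mean is β/(α−1) = 26.4/12.6 = 2.0952.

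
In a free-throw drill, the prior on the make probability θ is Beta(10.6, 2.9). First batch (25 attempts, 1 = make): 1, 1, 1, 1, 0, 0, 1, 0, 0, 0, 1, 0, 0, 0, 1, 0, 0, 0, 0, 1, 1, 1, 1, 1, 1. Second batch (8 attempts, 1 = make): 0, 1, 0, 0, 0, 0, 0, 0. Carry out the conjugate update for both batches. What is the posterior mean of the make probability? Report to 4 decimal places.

The Beta prior is conjugate to a Binomial/Bernoulli likelihood; the update adds successes to α and failures to β.
After batch 1: Beta(10.6+13, 2.9+12) = Beta(23.6, 14.9).
After batch 2: Beta(23.6+1, 14.9+7) = Beta(24.6, 21.9).
Posterior mean = α/(α+β) = 24.6/46.5 = 0.5290.

0.5290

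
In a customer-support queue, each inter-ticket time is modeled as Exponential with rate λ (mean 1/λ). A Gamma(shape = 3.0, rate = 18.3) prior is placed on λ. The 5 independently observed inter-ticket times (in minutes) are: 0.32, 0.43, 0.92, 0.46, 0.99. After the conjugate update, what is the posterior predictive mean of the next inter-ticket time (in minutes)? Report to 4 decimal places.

3.0600

With a Gamma(shape α, rate β) prior on the exponential rate λ, the posterior after n observations with total T = Σxᵢ is Gamma(α+n, β+T).
Sum of observations T = 3.12 minutes; n = 5.
Posterior: Gamma(3.0+5, 18.3+3.12) = Gamma(8.0, 21.42).
The predictive distribution for the next observation is Lomax; its mean is β/(α−1) = 21.42/7.0 = 3.0600.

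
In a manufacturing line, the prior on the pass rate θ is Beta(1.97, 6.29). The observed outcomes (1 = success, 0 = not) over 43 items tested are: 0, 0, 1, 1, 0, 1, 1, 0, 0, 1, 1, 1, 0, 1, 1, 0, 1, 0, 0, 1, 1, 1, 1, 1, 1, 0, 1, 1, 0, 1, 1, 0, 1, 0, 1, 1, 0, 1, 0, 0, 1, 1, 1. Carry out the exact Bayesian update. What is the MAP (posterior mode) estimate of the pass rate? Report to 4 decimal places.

0.5678

The Beta prior is conjugate to a Binomial/Bernoulli likelihood; the update adds successes to α and failures to β.
Posterior: Beta(α+k, β+n−k) = Beta(1.97+27, 6.29+16) = Beta(28.97, 22.29).
Mode of Beta(a,b) for a,b>1 is (a−1)/(a+b−2) = 27.97/49.26 = 0.5678.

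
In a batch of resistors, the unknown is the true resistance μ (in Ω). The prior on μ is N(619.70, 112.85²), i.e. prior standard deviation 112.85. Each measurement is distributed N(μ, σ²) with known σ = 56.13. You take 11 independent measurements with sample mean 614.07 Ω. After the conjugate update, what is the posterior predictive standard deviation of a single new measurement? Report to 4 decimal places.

58.5721

For Normal data with known variance σ², a Normal(μ₀, σ₀²) prior on μ is conjugate. Posterior precision = 1/σ₀² + n/σ²; posterior mean is the precision-weighted average of μ₀ and x̄.
σ₀² = 112.85² = 12735.1225, σ² = 56.13² = 3150.5769; σ² + n·σ₀² = 3150.5769 + 11·12735.1225 = 143236.9244.
Posterior precision = 1/σ₀² + n/σ² = 1/12735.1225 + 11/3150.5769 = (σ² + n·σ₀²)/(σ₀²σ²) = 143236.9244/(12735.1225·3150.5769); posterior variance σₙ² = σ₀²σ²/(σ² + n·σ₀²) = 12735.1225·3150.5769/143236.9244 = 280.116199.
Predictive variance for one new observation = σₙ² + σ² = 12735.1225·3150.5769/143236.9244 + 3150.5769 = σ²·(σ₀² + 143236.9244)/143236.9244 = 3150.5769·155972.0469/143236.9244 = 3430.693099; SD = √(3150.5769·155972.0469/143236.9244) = 58.5721.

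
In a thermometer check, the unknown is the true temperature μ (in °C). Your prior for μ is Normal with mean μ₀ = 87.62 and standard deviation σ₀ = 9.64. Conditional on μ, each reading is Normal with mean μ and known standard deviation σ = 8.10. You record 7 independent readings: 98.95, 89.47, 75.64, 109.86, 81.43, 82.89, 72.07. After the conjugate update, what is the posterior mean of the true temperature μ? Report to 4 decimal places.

For Normal data with known variance σ², a Normal(μ₀, σ₀²) prior on μ is conjugate. Posterior precision = 1/σ₀² + n/σ²; posterior mean is the precision-weighted average of μ₀ and x̄.
Σxᵢ = 98.95 + 89.47 + 75.64 + 109.86 + 81.43 + 82.89 + 72.07 = 610.31, so n·x̄ = 610.31.
σ₀² = 9.64² = 92.9296, σ² = 8.10² = 65.61; σ² + n·σ₀² = 65.61 + 7·92.9296 = 716.1172.
Posterior mean = (μ₀/σ₀² + n·x̄/σ²)/(1/σ₀² + n/σ²) = (σ²·μ₀ + σ₀²·n·x̄)/(σ² + n·σ₀²) = (65.61·87.62 + 92.9296·610.31)/716.1172 = 62464.612376/716.1172 = 87.2268.

87.2268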